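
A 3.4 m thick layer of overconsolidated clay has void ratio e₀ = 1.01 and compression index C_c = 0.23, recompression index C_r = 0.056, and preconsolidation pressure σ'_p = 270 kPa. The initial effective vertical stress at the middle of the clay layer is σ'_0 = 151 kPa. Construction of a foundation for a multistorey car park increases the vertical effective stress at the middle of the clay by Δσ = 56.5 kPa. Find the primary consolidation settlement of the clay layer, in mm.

S_c ≈ 13.1 mm

Final effective stress: σ'_f = 151 + 56.5 = 207.5 kPa.
σ'_f = 207.5 ≤ σ'_p = 270 kPa, so the clay remains overconsolidated and only the recompression index applies:
S_c = C_r·H/(1+e₀)·log₁₀(σ'_f/σ'_0) = 0.056×3.4/2.01×log₁₀(207.5/151)
    = 0.094724 × 0.13804 = 0.01308 m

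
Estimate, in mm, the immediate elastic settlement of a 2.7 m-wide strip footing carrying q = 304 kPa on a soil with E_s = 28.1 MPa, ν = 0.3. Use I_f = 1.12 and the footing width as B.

S_e ≈ 29.8 mm

Immediate (elastic) settlement: S_e = q·B·(1−ν²)/E_s · I_f.
E_s = 28.1 MPa = 28100 kPa.
S_e = 304 × 2.7 × (1 − 0.3²) / 28100 × 1.12
    = 304 × 2.7 × 0.91 / 28100 × 1.12
    = 0.02977 m = 29.77 mm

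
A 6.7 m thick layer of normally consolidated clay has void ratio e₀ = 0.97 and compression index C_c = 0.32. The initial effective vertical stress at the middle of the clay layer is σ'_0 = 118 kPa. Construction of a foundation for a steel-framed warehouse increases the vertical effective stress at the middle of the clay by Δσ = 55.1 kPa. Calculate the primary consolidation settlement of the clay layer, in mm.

S_c ≈ 181 mm

Final effective stress: σ'_f = σ'_0 + Δσ = 118 + 55.1 = 173.1 kPa.
Normally consolidated clay, so the full stress increment lies on the virgin compression line:
S_c = C_c·H/(1+e₀)·log₁₀(σ'_f/σ'_0) = 0.32×6.7/(1+0.97)×log₁₀(173.1/118)
    = 1.0883 × 0.16642 = 0.1811 m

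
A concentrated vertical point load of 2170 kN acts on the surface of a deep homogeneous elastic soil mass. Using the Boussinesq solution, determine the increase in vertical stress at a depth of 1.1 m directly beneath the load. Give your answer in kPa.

Boussinesq vertical stress below a point load on an elastic half-space:
Δσ_z = 3P/(2πz²) · [1 + (r/z)²]^(−5/2)
r/z = 0/1.1 = 0; [1+(r/z)²]^(−5/2) = 1.
Δσ_z = 3×2170/(2π×1.1²) × 1 = 856.28 × 1 = 856.3 kPa

Δσ_z ≈ 856 kPa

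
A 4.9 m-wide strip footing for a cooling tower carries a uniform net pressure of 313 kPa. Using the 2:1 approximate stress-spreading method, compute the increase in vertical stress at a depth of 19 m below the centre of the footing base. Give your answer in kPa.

Δσ_z ≈ 64.2 kPa

By the 2:1 method the load spreads at 1 horizontal : 2 vertical, so at depth z the loaded area has grown by z in each plan dimension:
Δσ = qB/(B+z) = 313×4.9/(4.9+19) = 64.172 kPa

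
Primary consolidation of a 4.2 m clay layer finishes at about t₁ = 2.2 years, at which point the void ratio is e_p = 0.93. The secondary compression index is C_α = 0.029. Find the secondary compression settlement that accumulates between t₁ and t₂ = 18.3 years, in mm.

S_s ≈ 58.1 mm

Secondary compression: S_s = C_α·H/(1+e_p)·log₁₀(t₂/t₁)
S_s = 0.029×4.2/(1+0.93)×log₁₀(18.3/2.2)
    = 0.06311 × 0.92 = 0.05806 m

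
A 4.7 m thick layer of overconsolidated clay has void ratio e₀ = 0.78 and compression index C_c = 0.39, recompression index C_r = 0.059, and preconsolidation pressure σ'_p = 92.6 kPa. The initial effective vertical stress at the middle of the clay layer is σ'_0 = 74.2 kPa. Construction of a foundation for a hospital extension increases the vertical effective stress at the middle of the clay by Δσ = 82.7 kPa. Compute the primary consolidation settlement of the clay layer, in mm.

S_c ≈ 251 mm

Final effective stress: σ'_f = 74.2 + 82.7 = 156.9 kPa.
σ'_f = 156.9 > σ'_p = 92.6 kPa, so the stress path crosses the preconsolidation pressure — recompression up to σ'_p, then virgin compression beyond:
S_c = H/(1+e₀)·[C_r·log₁₀(σ'_p/σ'_0) + C_c·log₁₀(σ'_f/σ'_p)]
    = 4.7/1.78 × [0.059×log₁₀(92.6/74.2) + 0.39×log₁₀(156.9/92.6)]
    = 2.6404 × [0.0056762 + 0.089315] = 0.2508 m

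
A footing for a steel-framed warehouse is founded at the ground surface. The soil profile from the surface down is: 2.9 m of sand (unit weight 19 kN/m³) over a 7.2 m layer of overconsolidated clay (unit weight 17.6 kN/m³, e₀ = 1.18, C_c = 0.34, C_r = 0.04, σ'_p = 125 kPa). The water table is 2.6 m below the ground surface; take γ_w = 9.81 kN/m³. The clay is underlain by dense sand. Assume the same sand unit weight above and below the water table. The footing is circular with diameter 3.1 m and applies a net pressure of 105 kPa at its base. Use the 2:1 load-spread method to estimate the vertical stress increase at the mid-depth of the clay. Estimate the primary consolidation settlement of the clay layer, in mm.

Mid-depth of clay below the ground surface: z = 2.9 + 7.2/2 = 6.5 m.
Total vertical stress at mid-clay: σ_v = 19×2.9 + 17.6×3.6 = 118.46 kPa.
Pore pressure: u = 9.81×(6.5 − 2.6) = 38.259 kPa.
Initial effective stress: σ'_0 = σ_v − u = 118.46 − 38.259 = 80.201 kPa.
Stress increase at mid-clay by the 2:1 spreading method:
Δσ ≈ qD²/(D+z)² = 105×3.1²/(3.1+6.5)² = 10.949 kPa
Final effective stress: σ'_f = 80.201 + 10.949 = 91.15 kPa.
σ'_f = 91.15 ≤ σ'_p = 125 kPa, so the clay remains overconsolidated and only the recompression index applies:
S_c = C_r·H/(1+e₀)·log₁₀(σ'_f/σ'_0) = 0.04×7.2/2.18×log₁₀(91.15/80.201)
    = 0.13211 × 0.055577 = 0.007342 m

S_c ≈ 7.34 mm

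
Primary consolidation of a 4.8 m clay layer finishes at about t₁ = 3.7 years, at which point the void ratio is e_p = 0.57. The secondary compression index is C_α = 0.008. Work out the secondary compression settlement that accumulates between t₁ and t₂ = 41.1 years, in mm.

S_s ≈ 25.6 mm

Secondary compression: S_s = C_α·H/(1+e_p)·log₁₀(t₂/t₁)
S_s = 0.008×4.8/(1+0.57)×log₁₀(41.1/3.7)
    = 0.02446 × 1.046 = 0.02557 m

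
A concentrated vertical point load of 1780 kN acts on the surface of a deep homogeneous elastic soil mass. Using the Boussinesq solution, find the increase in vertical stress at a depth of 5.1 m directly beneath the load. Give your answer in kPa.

Δσ_z ≈ 32.7 kPa

Boussinesq vertical stress below a point load on an elastic half-space:
Δσ_z = 3P/(2πz²) · [1 + (r/z)²]^(−5/2)
r/z = 0/5.1 = 0; [1+(r/z)²]^(−5/2) = 1.
Δσ_z = 3×1780/(2π×5.1²) × 1 = 32.675 × 1 = 32.67 kPa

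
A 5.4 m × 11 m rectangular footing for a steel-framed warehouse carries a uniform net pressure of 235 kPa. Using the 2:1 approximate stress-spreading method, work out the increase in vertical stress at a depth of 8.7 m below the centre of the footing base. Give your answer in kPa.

By the 2:1 method the load spreads at 1 horizontal : 2 vertical, so at depth z the loaded area has grown by z in each plan dimension:
Δσ = qBL/((B+z)(L+z)) = 235×5.4×11/((5.4+8.7)(11+8.7)) = 50.254 kPa

Δσ_z ≈ 50.3 kPa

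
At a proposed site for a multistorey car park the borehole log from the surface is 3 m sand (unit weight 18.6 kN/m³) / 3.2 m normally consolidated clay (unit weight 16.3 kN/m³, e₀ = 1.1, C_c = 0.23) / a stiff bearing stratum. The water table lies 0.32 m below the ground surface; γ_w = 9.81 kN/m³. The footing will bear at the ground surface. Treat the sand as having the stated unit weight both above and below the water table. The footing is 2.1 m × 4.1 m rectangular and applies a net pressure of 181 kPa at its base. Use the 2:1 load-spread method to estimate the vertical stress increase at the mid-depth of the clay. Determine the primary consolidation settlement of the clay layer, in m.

S_c ≈ 0.0781 m

Mid-depth of clay below the ground surface: z = 3 + 3.2/2 = 4.6 m.
Total vertical stress at mid-clay: σ_v = 18.6×3 + 16.3×1.6 = 81.88 kPa.
Pore pressure: u = 9.81×(4.6 − 0.32) = 41.987 kPa.
Initial effective stress: σ'_0 = σ_v − u = 81.88 − 41.987 = 39.893 kPa.
Stress increase at mid-clay by the 2:1 spreading method:
Δσ = qBL/((B+z)(L+z)) = 181×2.1×4.1/((2.1+4.6)(4.1+4.6)) = 26.735 kPa
Final effective stress: σ'_f = σ'_0 + Δσ = 39.893 + 26.735 = 66.628 kPa.
Normally consolidated clay, so the full stress increment lies on the virgin compression line:
S_c = C_c·H/(1+e₀)·log₁₀(σ'_f/σ'_0) = 0.23×3.2/(1+1.1)×log₁₀(66.628/39.893)
    = 0.35048 × 0.22276 = 0.07807 m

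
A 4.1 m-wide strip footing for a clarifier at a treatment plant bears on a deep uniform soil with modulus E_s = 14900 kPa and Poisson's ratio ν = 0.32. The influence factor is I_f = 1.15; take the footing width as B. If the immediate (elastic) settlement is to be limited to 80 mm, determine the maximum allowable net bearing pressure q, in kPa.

S_e = q·B·(1−ν²)/E_s · I_f  ⇒  q = S_e·E_s / (B·(1−ν²)·I_f).
q = 0.08 × 14900 / (4.1 × 0.8976 × 1.15) = 281.7 kPa

q ≈ 282 kPa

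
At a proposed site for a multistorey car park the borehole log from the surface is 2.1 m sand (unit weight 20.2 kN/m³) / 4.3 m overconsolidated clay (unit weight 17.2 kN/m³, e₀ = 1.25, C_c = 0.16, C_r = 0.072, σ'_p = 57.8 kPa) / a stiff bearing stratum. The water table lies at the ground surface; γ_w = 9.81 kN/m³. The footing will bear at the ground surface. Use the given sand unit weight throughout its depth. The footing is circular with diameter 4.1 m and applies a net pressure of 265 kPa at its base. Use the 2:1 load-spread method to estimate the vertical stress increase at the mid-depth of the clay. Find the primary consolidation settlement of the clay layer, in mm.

S_c ≈ 100 mm

Mid-depth of clay below the ground surface: z = 2.1 + 4.3/2 = 4.25 m.
Total vertical stress at mid-clay: σ_v = 20.2×2.1 + 17.2×2.15 = 79.4 kPa.
Pore pressure: u = 9.81×(4.25 − 0) = 41.693 kPa.
Initial effective stress: σ'_0 = σ_v − u = 79.4 − 41.693 = 37.707 kPa.
Stress increase at mid-clay by the 2:1 spreading method:
Δσ ≈ qD²/(D+z)² = 265×4.1²/(4.1+4.25)² = 63.891 kPa
Final effective stress: σ'_f = 37.707 + 63.891 = 101.6 kPa.
σ'_f = 101.6 > σ'_p = 57.8 kPa, so the stress path crosses the preconsolidation pressure — recompression up to σ'_p, then virgin compression beyond:
S_c = H/(1+e₀)·[C_r·log₁₀(σ'_p/σ'_0) + C_c·log₁₀(σ'_f/σ'_p)]
    = 4.3/2.25 × [0.072×log₁₀(57.8/37.707) + 0.16×log₁₀(101.6/57.8)]
    = 1.9111 × [0.013356 + 0.039195] = 0.1004 m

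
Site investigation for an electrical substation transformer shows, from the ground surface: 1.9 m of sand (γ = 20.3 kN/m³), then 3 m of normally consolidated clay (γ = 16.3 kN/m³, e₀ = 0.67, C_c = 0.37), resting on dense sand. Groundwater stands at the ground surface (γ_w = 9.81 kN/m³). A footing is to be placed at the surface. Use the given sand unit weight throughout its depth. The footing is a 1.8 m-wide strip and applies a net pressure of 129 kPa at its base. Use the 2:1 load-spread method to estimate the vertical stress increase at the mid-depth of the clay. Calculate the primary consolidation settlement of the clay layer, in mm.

S_c ≈ 265 mm

Mid-depth of clay below the ground surface: z = 1.9 + 3/2 = 3.4 m.
Total vertical stress at mid-clay: σ_v = 20.3×1.9 + 16.3×1.5 = 63.02 kPa.
Pore pressure: u = 9.81×(3.4 − 0) = 33.354 kPa.
Initial effective stress: σ'_0 = σ_v − u = 63.02 − 33.354 = 29.666 kPa.
Stress increase at mid-clay by the 2:1 spreading method:
Δσ = qB/(B+z) = 129×1.8/(1.8+3.4) = 44.654 kPa
Final effective stress: σ'_f = σ'_0 + Δσ = 29.666 + 44.654 = 74.32 kPa.
Normally consolidated clay, so the full stress increment lies on the virgin compression line:
S_c = C_c·H/(1+e₀)·log₁₀(σ'_f/σ'_0) = 0.37×3/(1+0.67)×log₁₀(74.32/29.666)
    = 0.66467 × 0.39885 = 0.2651 m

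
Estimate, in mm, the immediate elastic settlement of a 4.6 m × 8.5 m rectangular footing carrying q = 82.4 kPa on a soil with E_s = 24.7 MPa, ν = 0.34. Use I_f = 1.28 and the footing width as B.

Immediate (elastic) settlement: S_e = q·B·(1−ν²)/E_s · I_f.
E_s = 24.7 MPa = 24700 kPa.
S_e = 82.4 × 4.6 × (1 − 0.34²) / 24700 × 1.28
    = 82.4 × 4.6 × 0.8844 / 24700 × 1.28
    = 0.01737 m = 17.37 mm

S_e ≈ 17.4 mm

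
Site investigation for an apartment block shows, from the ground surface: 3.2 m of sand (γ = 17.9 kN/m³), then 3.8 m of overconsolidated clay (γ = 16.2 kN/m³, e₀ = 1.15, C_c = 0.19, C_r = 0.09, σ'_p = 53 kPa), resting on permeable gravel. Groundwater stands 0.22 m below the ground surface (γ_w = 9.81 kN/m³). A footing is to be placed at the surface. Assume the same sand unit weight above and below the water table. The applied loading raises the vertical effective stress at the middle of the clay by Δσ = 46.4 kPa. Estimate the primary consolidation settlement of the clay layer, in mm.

Mid-depth of clay below the ground surface: z = 3.2 + 3.8/2 = 5.1 m.
Total vertical stress at mid-clay: σ_v = 17.9×3.2 + 16.2×1.9 = 88.06 kPa.
Pore pressure: u = 9.81×(5.1 − 0.22) = 47.873 kPa.
Initial effective stress: σ'_0 = σ_v − u = 88.06 − 47.873 = 40.187 kPa.
Final effective stress: σ'_f = 40.187 + 46.4 = 86.587 kPa.
σ'_f = 86.587 > σ'_p = 53 kPa, so the stress path crosses the preconsolidation pressure — recompression up to σ'_p, then virgin compression beyond:
S_c = H/(1+e₀)·[C_r·log₁₀(σ'_p/σ'_0) + C_c·log₁₀(σ'_f/σ'_p)]
    = 3.8/2.15 × [0.09×log₁₀(53/40.187) + 0.19×log₁₀(86.587/53)]
    = 1.7674 × [0.010817 + 0.040504] = 0.0907 m

S_c ≈ 90.7 mm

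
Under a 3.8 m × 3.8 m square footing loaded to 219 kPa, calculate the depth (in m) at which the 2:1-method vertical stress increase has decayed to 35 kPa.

z ≈ 5.71 m

2:1 spreading — at depth z the loaded area has grown by z in each plan dimension:
qB²/(B+z)² = Δσ_z ⇒ z = B(√(q/Δσ_z) − 1) = 3.8×(√(219/35) − 1) = 5.705 m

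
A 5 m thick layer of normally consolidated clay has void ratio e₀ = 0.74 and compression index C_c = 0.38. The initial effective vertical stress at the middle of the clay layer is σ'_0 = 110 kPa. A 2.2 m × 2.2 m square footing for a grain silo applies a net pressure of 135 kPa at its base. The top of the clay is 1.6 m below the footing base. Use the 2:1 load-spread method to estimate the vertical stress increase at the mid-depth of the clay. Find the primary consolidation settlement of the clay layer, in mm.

Mid-depth of clay below the footing base: z = 1.6 + 5/2 = 4.1 m.
Stress increase at mid-clay by the 2:1 spreading method:
Δσ = qBL/((B+z)(L+z)) = 135×2.2×2.2/((2.2+4.1)(2.2+4.1)) = 16.463 kPa
Final effective stress: σ'_f = σ'_0 + Δσ = 110 + 16.463 = 126.46 kPa.
Normally consolidated clay, so the full stress increment lies on the virgin compression line:
S_c = C_c·H/(1+e₀)·log₁₀(σ'_f/σ'_0) = 0.38×5/(1+0.74)×log₁₀(126.46/110)
    = 1.092 × 0.06056 = 0.06613 m

S_c ≈ 66.1 mm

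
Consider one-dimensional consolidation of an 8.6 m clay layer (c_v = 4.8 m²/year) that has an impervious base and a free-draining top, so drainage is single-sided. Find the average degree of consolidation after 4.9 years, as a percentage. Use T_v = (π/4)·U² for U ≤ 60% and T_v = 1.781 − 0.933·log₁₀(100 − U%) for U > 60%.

U ≈ 63 %

Drainage path length: H_d = H = 8.6 m (single drainage).
T_v = c_v·t/H_d² = 4.8×4.9/8.6² = 0.31801.
T_v = 0.31801 corresponds to the U > 60% branch:
U = 1 − 10^((1.781 − T_v)/0.933)/100 = 0.6301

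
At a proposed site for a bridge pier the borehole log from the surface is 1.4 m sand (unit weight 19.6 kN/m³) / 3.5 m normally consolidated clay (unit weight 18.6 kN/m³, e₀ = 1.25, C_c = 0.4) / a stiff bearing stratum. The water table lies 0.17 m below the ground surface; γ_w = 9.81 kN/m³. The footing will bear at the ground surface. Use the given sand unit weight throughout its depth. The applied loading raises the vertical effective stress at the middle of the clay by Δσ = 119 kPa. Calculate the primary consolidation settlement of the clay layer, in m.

S_c ≈ 0.428 m

Mid-depth of clay below the ground surface: z = 1.4 + 3.5/2 = 3.15 m.
Total vertical stress at mid-clay: σ_v = 19.6×1.4 + 18.6×1.75 = 59.99 kPa.
Pore pressure: u = 9.81×(3.15 − 0.17) = 29.234 kPa.
Initial effective stress: σ'_0 = σ_v − u = 59.99 − 29.234 = 30.756 kPa.
Final effective stress: σ'_f = σ'_0 + Δσ = 30.756 + 119 = 149.76 kPa.
Normally consolidated clay, so the full stress increment lies on the virgin compression line:
S_c = C_c·H/(1+e₀)·log₁₀(σ'_f/σ'_0) = 0.4×3.5/(1+1.25)×log₁₀(149.76/30.756)
    = 0.62222 × 0.68747 = 0.4278 m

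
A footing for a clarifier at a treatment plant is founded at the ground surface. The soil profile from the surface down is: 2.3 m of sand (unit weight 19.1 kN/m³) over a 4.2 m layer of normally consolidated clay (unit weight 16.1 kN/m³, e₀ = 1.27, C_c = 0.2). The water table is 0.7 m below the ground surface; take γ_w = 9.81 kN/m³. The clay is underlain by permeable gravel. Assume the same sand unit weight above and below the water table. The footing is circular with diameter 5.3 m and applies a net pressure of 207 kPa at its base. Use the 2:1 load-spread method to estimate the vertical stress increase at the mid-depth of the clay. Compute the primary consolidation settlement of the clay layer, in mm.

Mid-depth of clay below the ground surface: z = 2.3 + 4.2/2 = 4.4 m.
Total vertical stress at mid-clay: σ_v = 19.1×2.3 + 16.1×2.1 = 77.74 kPa.
Pore pressure: u = 9.81×(4.4 − 0.7) = 36.297 kPa.
Initial effective stress: σ'_0 = σ_v − u = 77.74 − 36.297 = 41.443 kPa.
Stress increase at mid-clay by the 2:1 spreading method:
Δσ ≈ qD²/(D+z)² = 207×5.3²/(5.3+4.4)² = 61.799 kPa
Final effective stress: σ'_f = σ'_0 + Δσ = 41.443 + 61.799 = 103.24 kPa.
Normally consolidated clay, so the full stress increment lies on the virgin compression line:
S_c = C_c·H/(1+e₀)·log₁₀(σ'_f/σ'_0) = 0.2×4.2/(1+1.27)×log₁₀(103.24/41.443)
    = 0.37004 × 0.3964 = 0.1467 m

S_c ≈ 147 mm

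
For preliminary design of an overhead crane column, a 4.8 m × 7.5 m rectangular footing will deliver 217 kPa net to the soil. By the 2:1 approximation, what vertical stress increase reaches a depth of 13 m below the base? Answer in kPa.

By the 2:1 method the load spreads at 1 horizontal : 2 vertical, so at depth z the loaded area has grown by z in each plan dimension:
Δσ = qBL/((B+z)(L+z)) = 217×4.8×7.5/((4.8+13)(7.5+13)) = 21.409 kPa

Δσ_z ≈ 21.4 kPa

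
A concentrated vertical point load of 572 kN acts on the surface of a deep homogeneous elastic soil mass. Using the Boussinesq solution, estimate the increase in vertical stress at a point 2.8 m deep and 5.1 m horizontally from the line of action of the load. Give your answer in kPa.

Boussinesq vertical stress below a point load on an elastic half-space:
Δσ_z = 3P/(2πz²) · [1 + (r/z)²]^(−5/2)
r/z = 5.1/2.8 = 1.8214; [1+(r/z)²]^(−5/2) = 0.025816.
Δσ_z = 3×572/(2π×2.8²) × 0.025816 = 34.835 × 0.025816 = 0.8993 kPa

Δσ_z ≈ 0.899 kPa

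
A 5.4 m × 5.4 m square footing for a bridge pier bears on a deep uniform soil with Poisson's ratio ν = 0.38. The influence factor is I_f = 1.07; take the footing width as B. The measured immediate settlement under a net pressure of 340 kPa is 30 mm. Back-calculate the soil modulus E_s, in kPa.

E_s ≈ 56000 kPa

S_e = q·B·(1−ν²)/E_s · I_f  ⇒  E_s = q·B·(1−ν²)·I_f / S_e.
E_s = 340 × 5.4 × 0.8556 × 1.07 / 0.03 = 56030 kPa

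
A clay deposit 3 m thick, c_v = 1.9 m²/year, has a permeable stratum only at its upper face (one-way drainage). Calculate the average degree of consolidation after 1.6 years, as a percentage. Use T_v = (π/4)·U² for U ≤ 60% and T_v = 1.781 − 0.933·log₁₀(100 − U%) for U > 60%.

U ≈ 64.8 %

Drainage path length: H_d = H = 3 m (single drainage).
T_v = c_v·t/H_d² = 1.9×1.6/3² = 0.33778.
T_v = 0.33778 corresponds to the U > 60% branch:
U = 1 − 10^((1.781 − T_v)/0.933)/100 = 0.6477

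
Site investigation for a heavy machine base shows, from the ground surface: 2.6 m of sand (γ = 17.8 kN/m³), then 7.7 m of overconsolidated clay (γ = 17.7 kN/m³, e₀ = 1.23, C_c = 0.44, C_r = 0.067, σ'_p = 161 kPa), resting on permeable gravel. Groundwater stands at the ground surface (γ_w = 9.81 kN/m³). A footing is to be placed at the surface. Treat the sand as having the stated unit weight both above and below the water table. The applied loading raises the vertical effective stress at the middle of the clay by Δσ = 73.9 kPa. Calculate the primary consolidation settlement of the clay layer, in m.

S_c ≈ 0.0898 m

Mid-depth of clay below the ground surface: z = 2.6 + 7.7/2 = 6.45 m.
Total vertical stress at mid-clay: σ_v = 17.8×2.6 + 17.7×3.85 = 114.42 kPa.
Pore pressure: u = 9.81×(6.45 − 0) = 63.275 kPa.
Initial effective stress: σ'_0 = σ_v − u = 114.42 − 63.275 = 51.145 kPa.
Final effective stress: σ'_f = 51.145 + 73.9 = 125.05 kPa.
σ'_f = 125.05 ≤ σ'_p = 161 kPa, so the clay remains overconsolidated and only the recompression index applies:
S_c = C_r·H/(1+e₀)·log₁₀(σ'_f/σ'_0) = 0.067×7.7/2.23×log₁₀(125.05/51.145)
    = 0.23134 × 0.38828 = 0.08983 m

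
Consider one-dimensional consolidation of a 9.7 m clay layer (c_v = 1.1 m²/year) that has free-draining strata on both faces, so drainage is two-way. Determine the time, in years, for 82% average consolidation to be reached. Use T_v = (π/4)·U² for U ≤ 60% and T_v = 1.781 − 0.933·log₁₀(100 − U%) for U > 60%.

t ≈ 13 years

Drainage path length: H_d = H/2 = 4.85 m (double drainage).
U > 60%: T_v = 1.781 − 0.933·log₁₀(100 − 82) = 0.60983.
t = T_v·H_d²/c_v = 0.60983×4.85²/1.1 = 13.04 years.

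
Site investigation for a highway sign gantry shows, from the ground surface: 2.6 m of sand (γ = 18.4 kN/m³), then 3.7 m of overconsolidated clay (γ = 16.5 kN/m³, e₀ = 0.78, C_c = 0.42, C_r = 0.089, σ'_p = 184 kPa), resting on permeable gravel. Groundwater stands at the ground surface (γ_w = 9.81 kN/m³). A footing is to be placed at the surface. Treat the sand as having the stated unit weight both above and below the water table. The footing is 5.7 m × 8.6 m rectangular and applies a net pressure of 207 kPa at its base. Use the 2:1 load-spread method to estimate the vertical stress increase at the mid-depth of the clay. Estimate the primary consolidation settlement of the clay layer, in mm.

S_c ≈ 93.6 mm

Mid-depth of clay below the ground surface: z = 2.6 + 3.7/2 = 4.45 m.
Total vertical stress at mid-clay: σ_v = 18.4×2.6 + 16.5×1.85 = 78.365 kPa.
Pore pressure: u = 9.81×(4.45 − 0) = 43.655 kPa.
Initial effective stress: σ'_0 = σ_v − u = 78.365 − 43.655 = 34.71 kPa.
Stress increase at mid-clay by the 2:1 spreading method:
Δσ = qBL/((B+z)(L+z)) = 207×5.7×8.6/((5.7+4.45)(8.6+4.45)) = 76.607 kPa
Final effective stress: σ'_f = 34.71 + 76.607 = 111.32 kPa.
σ'_f = 111.32 ≤ σ'_p = 184 kPa, so the clay remains overconsolidated and only the recompression index applies:
S_c = C_r·H/(1+e₀)·log₁₀(σ'_f/σ'_0) = 0.089×3.7/1.78×log₁₀(111.32/34.71)
    = 0.185 × 0.50612 = 0.09363 m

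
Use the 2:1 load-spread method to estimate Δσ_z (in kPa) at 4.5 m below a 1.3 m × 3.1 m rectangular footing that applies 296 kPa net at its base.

By the 2:1 method the load spreads at 1 horizontal : 2 vertical, so at depth z the loaded area has grown by z in each plan dimension:
Δσ = qBL/((B+z)(L+z)) = 296×1.3×3.1/((1.3+4.5)(3.1+4.5)) = 27.062 kPa

Δσ_z ≈ 27.1 kPa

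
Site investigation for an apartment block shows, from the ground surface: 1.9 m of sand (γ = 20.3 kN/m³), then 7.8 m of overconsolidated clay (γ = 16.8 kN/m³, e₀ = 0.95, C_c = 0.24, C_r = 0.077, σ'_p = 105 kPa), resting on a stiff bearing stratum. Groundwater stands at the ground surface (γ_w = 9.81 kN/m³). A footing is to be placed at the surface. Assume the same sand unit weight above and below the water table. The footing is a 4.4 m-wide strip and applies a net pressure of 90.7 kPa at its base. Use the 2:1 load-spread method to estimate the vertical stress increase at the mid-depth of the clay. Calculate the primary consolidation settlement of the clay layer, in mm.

Mid-depth of clay below the ground surface: z = 1.9 + 7.8/2 = 5.8 m.
Total vertical stress at mid-clay: σ_v = 20.3×1.9 + 16.8×3.9 = 104.09 kPa.
Pore pressure: u = 9.81×(5.8 − 0) = 56.898 kPa.
Initial effective stress: σ'_0 = σ_v − u = 104.09 − 56.898 = 47.192 kPa.
Stress increase at mid-clay by the 2:1 spreading method:
Δσ = qB/(B+z) = 90.7×4.4/(4.4+5.8) = 39.125 kPa
Final effective stress: σ'_f = 47.192 + 39.125 = 86.317 kPa.
σ'_f = 86.317 ≤ σ'_p = 105 kPa, so the clay remains overconsolidated and only the recompression index applies:
S_c = C_r·H/(1+e₀)·log₁₀(σ'_f/σ'_0) = 0.077×7.8/1.95×log₁₀(86.317/47.192)
    = 0.308 × 0.26223 = 0.08077 m

S_c ≈ 80.8 mm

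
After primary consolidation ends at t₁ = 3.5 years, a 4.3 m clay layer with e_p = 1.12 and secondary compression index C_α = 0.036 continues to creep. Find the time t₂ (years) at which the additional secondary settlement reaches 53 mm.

t₂ ≈ 18.6 years

S_s = C_α·H/(1+e_p)·log₁₀(t₂/t₁) ⇒ log₁₀(t₂/t₁) = S_s·(1+e_p)/(C_α·H).
log₁₀(t₂/t₁) = 0.053 × (1+1.12) / (0.036×4.3) = 0.7258
t₂ = t₁ × 10^0.7258 = 3.5 × 5.319 = 18.62 years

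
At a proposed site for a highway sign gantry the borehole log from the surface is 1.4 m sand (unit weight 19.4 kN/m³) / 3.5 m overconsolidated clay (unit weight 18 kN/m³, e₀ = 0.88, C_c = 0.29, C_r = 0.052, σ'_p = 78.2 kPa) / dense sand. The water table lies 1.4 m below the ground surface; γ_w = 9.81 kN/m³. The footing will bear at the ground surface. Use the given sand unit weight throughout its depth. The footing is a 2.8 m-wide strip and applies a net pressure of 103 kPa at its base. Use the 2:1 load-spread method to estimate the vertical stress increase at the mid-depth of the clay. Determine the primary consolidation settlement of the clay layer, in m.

Mid-depth of clay below the ground surface: z = 1.4 + 3.5/2 = 3.15 m.
Total vertical stress at mid-clay: σ_v = 19.4×1.4 + 18×1.75 = 58.66 kPa.
Pore pressure: u = 9.81×(3.15 − 1.4) = 17.168 kPa.
Initial effective stress: σ'_0 = σ_v − u = 58.66 − 17.168 = 41.492 kPa.
Stress increase at mid-clay by the 2:1 spreading method:
Δσ = qB/(B+z) = 103×2.8/(2.8+3.15) = 48.471 kPa
Final effective stress: σ'_f = 41.492 + 48.471 = 89.963 kPa.
σ'_f = 89.963 > σ'_p = 78.2 kPa, so the stress path crosses the preconsolidation pressure — recompression up to σ'_p, then virgin compression beyond:
S_c = H/(1+e₀)·[C_r·log₁₀(σ'_p/σ'_0) + C_c·log₁₀(σ'_f/σ'_p)]
    = 3.5/1.88 × [0.052×log₁₀(78.2/41.492) + 0.29×log₁₀(89.963/78.2)]
    = 1.8617 × [0.014313 + 0.017649] = 0.0595 m

S_c ≈ 0.0595 m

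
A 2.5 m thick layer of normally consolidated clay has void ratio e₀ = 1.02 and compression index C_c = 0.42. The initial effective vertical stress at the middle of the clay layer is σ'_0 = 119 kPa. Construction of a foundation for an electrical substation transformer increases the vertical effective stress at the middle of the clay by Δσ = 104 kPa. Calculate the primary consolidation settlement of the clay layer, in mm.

S_c ≈ 142 mm

Final effective stress: σ'_f = σ'_0 + Δσ = 119 + 104 = 223 kPa.
Normally consolidated clay, so the full stress increment lies on the virgin compression line:
S_c = C_c·H/(1+e₀)·log₁₀(σ'_f/σ'_0) = 0.42×2.5/(1+1.02)×log₁₀(223/119)
    = 0.5198 × 0.27276 = 0.1418 m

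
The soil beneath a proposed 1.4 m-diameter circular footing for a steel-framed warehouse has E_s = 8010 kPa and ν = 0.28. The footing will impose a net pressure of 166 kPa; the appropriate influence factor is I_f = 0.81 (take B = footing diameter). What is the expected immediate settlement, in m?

Immediate (elastic) settlement: S_e = q·B·(1−ν²)/E_s · I_f.
S_e = 166 × 1.4 × (1 − 0.28²) / 8010 × 0.81
    = 166 × 1.4 × 0.9216 / 8010 × 0.81
    = 0.02166 m

S_e ≈ 0.0217 m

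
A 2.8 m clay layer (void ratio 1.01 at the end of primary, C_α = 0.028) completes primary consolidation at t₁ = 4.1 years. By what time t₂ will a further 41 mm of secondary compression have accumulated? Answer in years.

S_s = C_α·H/(1+e_p)·log₁₀(t₂/t₁) ⇒ log₁₀(t₂/t₁) = S_s·(1+e_p)/(C_α·H).
log₁₀(t₂/t₁) = 0.041 × (1+1.01) / (0.028×2.8) = 1.051
t₂ = t₁ × 10^1.051 = 4.1 × 11.25 = 46.12 years

t₂ ≈ 46.1 years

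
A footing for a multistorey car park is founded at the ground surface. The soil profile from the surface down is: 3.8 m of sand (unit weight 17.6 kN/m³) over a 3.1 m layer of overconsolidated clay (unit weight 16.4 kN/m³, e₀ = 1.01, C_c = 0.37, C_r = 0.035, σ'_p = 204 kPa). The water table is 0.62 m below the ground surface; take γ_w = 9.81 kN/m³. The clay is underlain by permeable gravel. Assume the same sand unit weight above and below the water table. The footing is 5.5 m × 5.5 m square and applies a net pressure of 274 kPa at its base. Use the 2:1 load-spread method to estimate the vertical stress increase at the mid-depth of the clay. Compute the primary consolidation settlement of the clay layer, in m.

Mid-depth of clay below the ground surface: z = 3.8 + 3.1/2 = 5.35 m.
Total vertical stress at mid-clay: σ_v = 17.6×3.8 + 16.4×1.55 = 92.3 kPa.
Pore pressure: u = 9.81×(5.35 − 0.62) = 46.401 kPa.
Initial effective stress: σ'_0 = σ_v − u = 92.3 − 46.401 = 45.899 kPa.
Stress increase at mid-clay by the 2:1 spreading method:
Δσ = qBL/((B+z)(L+z)) = 274×5.5×5.5/((5.5+5.35)(5.5+5.35)) = 70.407 kPa
Final effective stress: σ'_f = 45.899 + 70.407 = 116.31 kPa.
σ'_f = 116.31 ≤ σ'_p = 204 kPa, so the clay remains overconsolidated and only the recompression index applies:
S_c = C_r·H/(1+e₀)·log₁₀(σ'_f/σ'_0) = 0.035×3.1/2.01×log₁₀(116.31/45.899)
    = 0.053981 × 0.40381 = 0.0218 m

S_c ≈ 0.0218 m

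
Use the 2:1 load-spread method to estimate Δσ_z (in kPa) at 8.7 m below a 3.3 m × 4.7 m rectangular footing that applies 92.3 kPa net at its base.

Δσ_z ≈ 8.9 kPa

By the 2:1 method the load spreads at 1 horizontal : 2 vertical, so at depth z the loaded area has grown by z in each plan dimension:
Δσ = qBL/((B+z)(L+z)) = 92.3×3.3×4.7/((3.3+8.7)(4.7+8.7)) = 8.9028 kPa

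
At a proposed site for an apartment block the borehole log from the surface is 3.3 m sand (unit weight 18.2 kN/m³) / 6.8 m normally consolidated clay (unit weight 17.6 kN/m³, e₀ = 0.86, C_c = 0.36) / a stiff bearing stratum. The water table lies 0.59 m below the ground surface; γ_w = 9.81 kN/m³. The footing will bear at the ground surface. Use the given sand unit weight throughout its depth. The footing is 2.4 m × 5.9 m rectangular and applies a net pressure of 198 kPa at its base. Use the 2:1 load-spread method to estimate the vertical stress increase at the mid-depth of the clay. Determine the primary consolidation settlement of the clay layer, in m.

Mid-depth of clay below the ground surface: z = 3.3 + 6.8/2 = 6.7 m.
Total vertical stress at mid-clay: σ_v = 18.2×3.3 + 17.6×3.4 = 119.9 kPa.
Pore pressure: u = 9.81×(6.7 − 0.59) = 59.939 kPa.
Initial effective stress: σ'_0 = σ_v − u = 119.9 − 59.939 = 59.961 kPa.
Stress increase at mid-clay by the 2:1 spreading method:
Δσ = qBL/((B+z)(L+z)) = 198×2.4×5.9/((2.4+6.7)(5.9+6.7)) = 24.452 kPa
Final effective stress: σ'_f = σ'_0 + Δσ = 59.961 + 24.452 = 84.413 kPa.
Normally consolidated clay, so the full stress increment lies on the virgin compression line:
S_c = C_c·H/(1+e₀)·log₁₀(σ'_f/σ'_0) = 0.36×6.8/(1+0.86)×log₁₀(84.413/59.961)
    = 1.3161 × 0.14854 = 0.1955 m

S_c ≈ 0.195 m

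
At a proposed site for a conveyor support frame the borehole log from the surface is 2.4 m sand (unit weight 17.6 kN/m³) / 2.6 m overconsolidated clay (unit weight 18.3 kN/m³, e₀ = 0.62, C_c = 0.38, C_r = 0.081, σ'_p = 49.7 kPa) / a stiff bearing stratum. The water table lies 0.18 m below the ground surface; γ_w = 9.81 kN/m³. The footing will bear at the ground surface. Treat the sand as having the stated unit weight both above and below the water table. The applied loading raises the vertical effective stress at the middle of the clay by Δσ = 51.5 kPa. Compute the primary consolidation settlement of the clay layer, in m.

Mid-depth of clay below the ground surface: z = 2.4 + 2.6/2 = 3.7 m.
Total vertical stress at mid-clay: σ_v = 17.6×2.4 + 18.3×1.3 = 66.03 kPa.
Pore pressure: u = 9.81×(3.7 − 0.18) = 34.531 kPa.
Initial effective stress: σ'_0 = σ_v − u = 66.03 − 34.531 = 31.499 kPa.
Final effective stress: σ'_f = 31.499 + 51.5 = 82.999 kPa.
σ'_f = 82.999 > σ'_p = 49.7 kPa, so the stress path crosses the preconsolidation pressure — recompression up to σ'_p, then virgin compression beyond:
S_c = H/(1+e₀)·[C_r·log₁₀(σ'_p/σ'_0) + C_c·log₁₀(σ'_f/σ'_p)]
    = 2.6/1.62 × [0.081×log₁₀(49.7/31.499) + 0.38×log₁₀(82.999/49.7)]
    = 1.6049 × [0.016043 + 0.084632] = 0.1616 m

S_c ≈ 0.162 m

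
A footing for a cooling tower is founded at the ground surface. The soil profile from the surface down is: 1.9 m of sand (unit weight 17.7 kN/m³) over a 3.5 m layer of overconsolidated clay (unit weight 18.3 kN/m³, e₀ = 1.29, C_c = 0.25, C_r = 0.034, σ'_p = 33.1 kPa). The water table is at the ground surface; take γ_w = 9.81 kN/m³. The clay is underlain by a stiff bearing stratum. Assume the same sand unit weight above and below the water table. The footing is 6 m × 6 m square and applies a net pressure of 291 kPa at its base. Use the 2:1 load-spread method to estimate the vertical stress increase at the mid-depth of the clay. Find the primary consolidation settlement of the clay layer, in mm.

S_c ≈ 244 mm

Mid-depth of clay below the ground surface: z = 1.9 + 3.5/2 = 3.65 m.
Total vertical stress at mid-clay: σ_v = 17.7×1.9 + 18.3×1.75 = 65.655 kPa.
Pore pressure: u = 9.81×(3.65 − 0) = 35.806 kPa.
Initial effective stress: σ'_0 = σ_v − u = 65.655 − 35.806 = 29.849 kPa.
Stress increase at mid-clay by the 2:1 spreading method:
Δσ = qBL/((B+z)(L+z)) = 291×6×6/((6+3.65)(6+3.65)) = 112.5 kPa
Final effective stress: σ'_f = 29.849 + 112.5 = 142.35 kPa.
σ'_f = 142.35 > σ'_p = 33.1 kPa, so the stress path crosses the preconsolidation pressure — recompression up to σ'_p, then virgin compression beyond:
S_c = H/(1+e₀)·[C_r·log₁₀(σ'_p/σ'_0) + C_c·log₁₀(σ'_f/σ'_p)]
    = 3.5/2.29 × [0.034×log₁₀(33.1/29.849) + 0.25×log₁₀(142.35/33.1)]
    = 1.5284 × [0.0015265 + 0.15838] = 0.2444 m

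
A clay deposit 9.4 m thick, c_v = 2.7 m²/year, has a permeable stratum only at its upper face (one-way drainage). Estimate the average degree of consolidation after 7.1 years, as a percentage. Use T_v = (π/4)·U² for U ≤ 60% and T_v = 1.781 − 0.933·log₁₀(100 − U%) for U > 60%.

Drainage path length: H_d = H = 9.4 m (single drainage).
T_v = c_v·t/H_d² = 2.7×7.1/9.4² = 0.21695.
T_v = 0.21695 corresponds to the U ≤ 60% branch:
U = √(4T_v/π) = 0.5256

U ≈ 52.6 %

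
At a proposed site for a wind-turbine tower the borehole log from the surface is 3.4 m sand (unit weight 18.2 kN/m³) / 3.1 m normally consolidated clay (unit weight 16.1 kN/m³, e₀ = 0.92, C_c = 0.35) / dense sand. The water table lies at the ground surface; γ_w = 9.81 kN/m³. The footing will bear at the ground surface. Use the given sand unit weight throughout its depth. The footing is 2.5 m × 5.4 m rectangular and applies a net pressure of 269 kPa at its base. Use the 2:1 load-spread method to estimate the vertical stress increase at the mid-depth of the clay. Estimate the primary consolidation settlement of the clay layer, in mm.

Mid-depth of clay below the ground surface: z = 3.4 + 3.1/2 = 4.95 m.
Total vertical stress at mid-clay: σ_v = 18.2×3.4 + 16.1×1.55 = 86.835 kPa.
Pore pressure: u = 9.81×(4.95 − 0) = 48.56 kPa.
Initial effective stress: σ'_0 = σ_v − u = 86.835 − 48.56 = 38.275 kPa.
Stress increase at mid-clay by the 2:1 spreading method:
Δσ = qBL/((B+z)(L+z)) = 269×2.5×5.4/((2.5+4.95)(5.4+4.95)) = 47.097 kPa
Final effective stress: σ'_f = σ'_0 + Δσ = 38.275 + 47.097 = 85.372 kPa.
Normally consolidated clay, so the full stress increment lies on the virgin compression line:
S_c = C_c·H/(1+e₀)·log₁₀(σ'_f/σ'_0) = 0.35×3.1/(1+0.92)×log₁₀(85.372/38.275)
    = 0.5651 × 0.3484 = 0.1969 m

S_c ≈ 197 mm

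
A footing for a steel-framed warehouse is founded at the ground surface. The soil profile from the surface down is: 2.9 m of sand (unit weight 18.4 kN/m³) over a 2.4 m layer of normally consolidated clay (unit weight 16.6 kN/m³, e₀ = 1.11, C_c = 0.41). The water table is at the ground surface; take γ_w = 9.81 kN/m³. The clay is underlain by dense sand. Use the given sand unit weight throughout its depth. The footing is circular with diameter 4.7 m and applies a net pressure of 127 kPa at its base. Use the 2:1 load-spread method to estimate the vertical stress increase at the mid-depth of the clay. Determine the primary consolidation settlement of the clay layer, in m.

S_c ≈ 0.15 m

Mid-depth of clay below the ground surface: z = 2.9 + 2.4/2 = 4.1 m.
Total vertical stress at mid-clay: σ_v = 18.4×2.9 + 16.6×1.2 = 73.28 kPa.
Pore pressure: u = 9.81×(4.1 − 0) = 40.221 kPa.
Initial effective stress: σ'_0 = σ_v − u = 73.28 − 40.221 = 33.059 kPa.
Stress increase at mid-clay by the 2:1 spreading method:
Δσ ≈ qD²/(D+z)² = 127×4.7²/(4.7+4.1)² = 36.227 kPa
Final effective stress: σ'_f = σ'_0 + Δσ = 33.059 + 36.227 = 69.286 kPa.
Normally consolidated clay, so the full stress increment lies on the virgin compression line:
S_c = C_c·H/(1+e₀)·log₁₀(σ'_f/σ'_0) = 0.41×2.4/(1+1.11)×log₁₀(69.286/33.059)
    = 0.46635 × 0.32136 = 0.1499 m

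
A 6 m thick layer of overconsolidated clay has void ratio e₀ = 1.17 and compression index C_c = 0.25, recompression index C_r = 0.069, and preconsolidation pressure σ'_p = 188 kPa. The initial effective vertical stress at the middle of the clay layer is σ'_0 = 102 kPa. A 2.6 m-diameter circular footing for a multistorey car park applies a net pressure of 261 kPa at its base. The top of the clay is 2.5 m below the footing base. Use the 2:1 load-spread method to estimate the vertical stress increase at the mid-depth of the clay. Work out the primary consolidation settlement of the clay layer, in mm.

S_c ≈ 19.4 mm

Mid-depth of clay below the footing base: z = 2.5 + 6/2 = 5.5 m.
Stress increase at mid-clay by the 2:1 spreading method:
Δσ ≈ qD²/(D+z)² = 261×2.6²/(2.6+5.5)² = 26.892 kPa
Final effective stress: σ'_f = 102 + 26.892 = 128.89 kPa.
σ'_f = 128.89 ≤ σ'_p = 188 kPa, so the clay remains overconsolidated and only the recompression index applies:
S_c = C_r·H/(1+e₀)·log₁₀(σ'_f/σ'_0) = 0.069×6/2.17×log₁₀(128.89/102)
    = 0.19079 × 0.10162 = 0.01939 m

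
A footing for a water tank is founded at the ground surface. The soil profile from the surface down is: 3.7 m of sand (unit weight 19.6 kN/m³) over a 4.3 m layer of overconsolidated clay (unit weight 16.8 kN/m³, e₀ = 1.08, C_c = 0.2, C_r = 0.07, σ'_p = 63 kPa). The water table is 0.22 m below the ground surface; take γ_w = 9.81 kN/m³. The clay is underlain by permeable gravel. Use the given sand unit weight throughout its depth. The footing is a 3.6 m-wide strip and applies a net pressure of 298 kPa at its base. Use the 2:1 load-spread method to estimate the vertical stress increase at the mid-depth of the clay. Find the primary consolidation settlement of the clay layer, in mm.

Mid-depth of clay below the ground surface: z = 3.7 + 4.3/2 = 5.85 m.
Total vertical stress at mid-clay: σ_v = 19.6×3.7 + 16.8×2.15 = 108.64 kPa.
Pore pressure: u = 9.81×(5.85 − 0.22) = 55.23 kPa.
Initial effective stress: σ'_0 = σ_v − u = 108.64 − 55.23 = 53.41 kPa.
Stress increase at mid-clay by the 2:1 spreading method:
Δσ = qB/(B+z) = 298×3.6/(3.6+5.85) = 113.52 kPa
Final effective stress: σ'_f = 53.41 + 113.52 = 166.93 kPa.
σ'_f = 166.93 > σ'_p = 63 kPa, so the stress path crosses the preconsolidation pressure — recompression up to σ'_p, then virgin compression beyond:
S_c = H/(1+e₀)·[C_r·log₁₀(σ'_p/σ'_0) + C_c·log₁₀(σ'_f/σ'_p)]
    = 4.3/2.08 × [0.07×log₁₀(63/53.41) + 0.2×log₁₀(166.93/63)]
    = 2.0673 × [0.0050203 + 0.084639] = 0.1854 m

S_c ≈ 185 mm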